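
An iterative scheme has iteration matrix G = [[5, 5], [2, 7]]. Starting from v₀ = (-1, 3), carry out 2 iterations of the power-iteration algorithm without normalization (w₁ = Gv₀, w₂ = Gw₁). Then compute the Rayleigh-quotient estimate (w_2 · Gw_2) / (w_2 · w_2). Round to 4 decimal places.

λ ≈ 9.5486

w1 = Gv₀ = (5·(-1) + 5·3; 2·(-1) + 7·3) = (10, 19)
w2 = Gw1 = (5·10 + 5·19; 2·10 + 7·19) = (145, 153)
Gw2 = (1490, 1361)
w2·Gw2 = 145·1490 + 153·1361 = 424283; w2·w2 = 145·145 + 153·153 = 44434
λ ≈ 424283/44434 = 9.5486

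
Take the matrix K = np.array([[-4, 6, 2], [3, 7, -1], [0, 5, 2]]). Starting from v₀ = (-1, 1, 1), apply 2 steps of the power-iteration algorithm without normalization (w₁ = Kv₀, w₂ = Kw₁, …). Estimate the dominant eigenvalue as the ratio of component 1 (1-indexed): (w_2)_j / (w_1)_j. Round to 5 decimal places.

w1 = Kv₀ = (12, 3, 7)
w2 = Kw1 = (-16, 50, 29)
Ratio at component: -16 / 12 = -1.33333

-1.33333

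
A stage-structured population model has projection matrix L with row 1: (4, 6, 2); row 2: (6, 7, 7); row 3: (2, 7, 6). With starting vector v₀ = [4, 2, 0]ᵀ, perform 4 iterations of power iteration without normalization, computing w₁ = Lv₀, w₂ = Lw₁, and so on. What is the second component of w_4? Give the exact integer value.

w1 = Lv₀ = (28, 38, 22)
w2 = Lw1 = (384, 588, 454)
w3 = Lw2 = (5972, 9598, 7608)
w4 = Lw3 = (96692, 156274, 124778)
The requested component of w4 is 156274.

156274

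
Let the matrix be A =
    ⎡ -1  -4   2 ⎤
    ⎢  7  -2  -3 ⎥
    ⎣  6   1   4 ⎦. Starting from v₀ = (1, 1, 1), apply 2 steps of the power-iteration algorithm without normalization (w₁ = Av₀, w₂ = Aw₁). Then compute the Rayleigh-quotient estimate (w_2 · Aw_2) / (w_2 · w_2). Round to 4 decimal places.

λ ≈ 0.0489

w1 = Av₀ = ((-1)·1 + (-4)·1 + 2·1; 7·1 + (-2)·1 + (-3)·1; 6·1 + 1·1 + 4·1) = (-3, 2, 11)
w2 = Aw1 = ((-1)·(-3) + (-4)·2 + 2·11; 7·(-3) + (-2)·2 + (-3)·11; 6·(-3) + 1·2 + 4·11) = (17, -58, 28)
Aw2 = (271, 151, 156)
w2·Aw2 = 17·271 + (-58)·151 + 28·156 = 217; w2·w2 = 17·17 + (-58)·(-58) + 28·28 = 4437
λ ≈ 217/4437 = 0.0489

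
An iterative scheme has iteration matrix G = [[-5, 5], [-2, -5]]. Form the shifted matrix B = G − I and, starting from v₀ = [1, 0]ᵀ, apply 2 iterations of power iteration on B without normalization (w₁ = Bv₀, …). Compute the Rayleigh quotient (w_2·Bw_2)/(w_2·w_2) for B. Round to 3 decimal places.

-4.505

B = G − I has rows (-6, 5); (-2, -6)
w1 = Bv₀ = (-6, -2)
w2 = Bw1 = (26, 24)
Bw2 = (-36, -196)
w2·Bw2 = -5640; w2·w2 = 1252; μ ≈ -5640/1252 = -4.505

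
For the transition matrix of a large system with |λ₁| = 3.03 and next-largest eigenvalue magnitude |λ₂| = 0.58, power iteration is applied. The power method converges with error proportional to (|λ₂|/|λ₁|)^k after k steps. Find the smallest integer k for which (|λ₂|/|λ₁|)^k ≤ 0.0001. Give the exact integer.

|λ₂/λ₁| = 0.58/3.03 = 0.19142
Need k ≥ ln(0.0001) / ln(0.19142) = -9.2103 / -1.6533 ≈ 5.571
Smallest integer k satisfying the bound: 6

6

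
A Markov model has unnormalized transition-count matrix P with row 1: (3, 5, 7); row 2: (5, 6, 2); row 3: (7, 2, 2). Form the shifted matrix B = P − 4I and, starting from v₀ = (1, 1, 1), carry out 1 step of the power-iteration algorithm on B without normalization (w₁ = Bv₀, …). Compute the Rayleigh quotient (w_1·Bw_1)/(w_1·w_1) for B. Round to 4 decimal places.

B = P − 4I has rows (-1, 5, 7); (5, 2, 2); (7, 2, -2)
w1 = Bv₀ = (11, 9, 7)
Bw1 = (83, 87, 81)
w1·Bw1 = 2263; w1·w1 = 251; μ ≈ 2263/251 = 9.0159

μ ≈ 9.0159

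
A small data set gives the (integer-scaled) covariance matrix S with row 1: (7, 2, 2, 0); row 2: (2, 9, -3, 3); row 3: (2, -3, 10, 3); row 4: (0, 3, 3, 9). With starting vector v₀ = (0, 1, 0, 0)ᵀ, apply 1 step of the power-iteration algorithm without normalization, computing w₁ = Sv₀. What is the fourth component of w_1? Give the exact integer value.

w1 = Sv₀ = (7·0 + 2·1 + 2·0 + 0·0; 2·0 + 9·1 + (-3)·0 + 3·0; 2·0 + (-3)·1 + 10·0 + 3·0; 0·0 + 3·1 + 3·0 + 9·0) = (2, 9, -3, 3)
The requested component of w1 is 3.

3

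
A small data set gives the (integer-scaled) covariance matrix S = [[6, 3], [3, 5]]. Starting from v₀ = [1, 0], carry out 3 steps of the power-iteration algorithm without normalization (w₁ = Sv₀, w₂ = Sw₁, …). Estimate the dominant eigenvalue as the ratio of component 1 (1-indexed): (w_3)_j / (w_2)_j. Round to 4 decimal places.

8.2000

w1 = Sv₀ = (6·1 + 3·0; 3·1 + 5·0) = (6, 3)
w2 = Sw1 = (6·6 + 3·3; 3·6 + 5·3) = (45, 33)
w3 = Sw2 = (369, 300)
Ratio at component: 369 / 45 = 8.2000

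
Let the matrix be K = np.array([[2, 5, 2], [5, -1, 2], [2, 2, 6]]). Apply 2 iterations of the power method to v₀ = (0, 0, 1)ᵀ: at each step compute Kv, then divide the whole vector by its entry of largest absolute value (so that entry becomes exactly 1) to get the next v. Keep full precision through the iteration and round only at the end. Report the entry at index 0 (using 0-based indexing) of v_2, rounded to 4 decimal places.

Kv0 = (2.00000, 2.00000, 6.00000); divide by 6.00000 → v1 = (0.33333, 0.33333, 1.00000)
Kv1 = (4.33333, 3.33333, 7.33333); divide by 7.33333 → v2 = (0.59091, 0.45455, 1.00000)
Requested entry of v2: 26/44 = 0.5909

0.5909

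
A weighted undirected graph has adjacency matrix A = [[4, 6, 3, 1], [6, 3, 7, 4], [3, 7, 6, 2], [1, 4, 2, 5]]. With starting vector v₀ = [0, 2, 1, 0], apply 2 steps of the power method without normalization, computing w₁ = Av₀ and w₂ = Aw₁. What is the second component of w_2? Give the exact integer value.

309

w1 = Av₀ = (4·0 + 6·2 + 3·1 + 1·0; 6·0 + 3·2 + 7·1 + 4·0; 3·0 + 7·2 + 6·1 + 2·0; 1·0 + 4·2 + 2·1 + 5·0) = (15, 13, 20, 10)
w2 = Aw1 = (4·15 + 6·13 + 3·20 + 1·10; 6·15 + 3·13 + 7·20 + 4·10; 3·15 + 7·13 + 6·20 + 2·10; 1·15 + 4·13 + 2·20 + 5·10) = (208, 309, 276, 157)
The requested component of w2 is 309.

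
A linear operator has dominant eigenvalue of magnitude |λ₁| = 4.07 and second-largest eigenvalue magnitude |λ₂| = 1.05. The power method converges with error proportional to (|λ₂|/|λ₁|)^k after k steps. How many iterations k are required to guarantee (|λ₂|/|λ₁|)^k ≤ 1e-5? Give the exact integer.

9

|λ₂/λ₁| = 1.05/4.07 = 0.25799
Need k ≥ ln(1e-5) / ln(0.25799) = -11.5129 / -1.3549 ≈ 8.498
Smallest integer k satisfying the bound: 9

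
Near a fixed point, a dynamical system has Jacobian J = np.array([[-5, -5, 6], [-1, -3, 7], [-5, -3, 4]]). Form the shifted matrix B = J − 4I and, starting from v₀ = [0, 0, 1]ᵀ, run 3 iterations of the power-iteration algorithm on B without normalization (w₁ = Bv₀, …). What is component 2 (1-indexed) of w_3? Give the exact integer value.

117

B = J − 4I has rows (-9, -5, 6); (-1, -7, 7); (-5, -3, 0)
w1 = Bv₀ = ((-9)·0 + (-5)·0 + 6·1; (-1)·0 + (-7)·0 + 7·1; (-5)·0 + (-3)·0 + 0·1) = (6, 7, 0)
w2 = Bw1 = ((-9)·6 + (-5)·7 + 6·0; (-1)·6 + (-7)·7 + 7·0; (-5)·6 + (-3)·7 + 0·0) = (-89, -55, -51)
w3 = Bw2 = (770, 117, 610)
Requested component of w3: 117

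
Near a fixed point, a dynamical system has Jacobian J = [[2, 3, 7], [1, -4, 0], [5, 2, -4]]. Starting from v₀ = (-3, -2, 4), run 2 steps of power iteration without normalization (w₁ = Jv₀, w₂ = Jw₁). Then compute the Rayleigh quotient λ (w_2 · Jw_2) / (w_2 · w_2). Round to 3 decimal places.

w1 = Jv₀ = (16, 5, -35)
w2 = Jw1 = (-198, -4, 230)
Jw2 = (1202, -182, -1918)
w2·Jw2 = (-198)·1202 + (-4)·(-182) + 230·(-1918) = -678408; w2·w2 = (-198)·(-198) + (-4)·(-4) + 230·230 = 92120
λ ≈ -678408/92120 = -7.364

-7.364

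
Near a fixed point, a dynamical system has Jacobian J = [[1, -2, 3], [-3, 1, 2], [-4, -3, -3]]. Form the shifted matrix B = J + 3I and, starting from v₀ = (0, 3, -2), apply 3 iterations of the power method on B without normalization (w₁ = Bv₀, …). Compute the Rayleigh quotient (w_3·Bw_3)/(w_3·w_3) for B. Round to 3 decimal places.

B = J + 3I has rows (4, -2, 3); (-3, 4, 2); (-4, -3, 0)
w1 = Bv₀ = (4·0 + (-2)·3 + 3·(-2); (-3)·0 + 4·3 + 2·(-2); (-4)·0 + (-3)·3 + 0·(-2)) = (-12, 8, -9)
w2 = Bw1 = (4·(-12) + (-2)·8 + 3·(-9); (-3)·(-12) + 4·8 + 2·(-9); (-4)·(-12) + (-3)·8 + 0·(-9)) = (-91, 50, 24)
w3 = Bw2 = (-392, 521, 214)
Bw3 = (-1968, 3688, 5)
w3·Bw3 = 2693974; w3·w3 = 470901; μ ≈ 2693974/470901 = 5.721

5.721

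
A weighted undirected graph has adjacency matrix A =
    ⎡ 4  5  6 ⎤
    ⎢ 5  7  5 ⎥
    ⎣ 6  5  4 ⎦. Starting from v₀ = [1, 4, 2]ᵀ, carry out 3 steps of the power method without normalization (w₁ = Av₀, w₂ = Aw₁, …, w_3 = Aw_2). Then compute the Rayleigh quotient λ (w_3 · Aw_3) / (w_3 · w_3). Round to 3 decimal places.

λ ≈ 15.728

w1 = Av₀ = (4·1 + 5·4 + 6·2; 5·1 + 7·4 + 5·2; 6·1 + 5·4 + 4·2) = (36, 43, 34)
w2 = Aw1 = (4·36 + 5·43 + 6·34; 5·36 + 7·43 + 5·34; 6·36 + 5·43 + 4·34) = (563, 651, 567)
w3 = Aw2 = (8909, 10207, 8901)
Aw3 = (140077, 160499, 140093)
w3·Aw3 = 8909·140077 + 10207·160499 + 8901·140093 = 4133127079; w3·w3 = 8909·8909 + 10207·10207 + 8901·8901 = 262780931
λ ≈ 4133127079/262780931 = 15.728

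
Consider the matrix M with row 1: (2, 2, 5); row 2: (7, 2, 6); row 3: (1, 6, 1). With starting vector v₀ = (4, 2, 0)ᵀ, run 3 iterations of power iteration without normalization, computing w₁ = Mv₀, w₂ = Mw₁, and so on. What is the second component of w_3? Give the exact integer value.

w1 = Mv₀ = (2·4 + 2·2 + 5·0; 7·4 + 2·2 + 6·0; 1·4 + 6·2 + 1·0) = (12, 32, 16)
w2 = Mw1 = (2·12 + 2·32 + 5·16; 7·12 + 2·32 + 6·16; 1·12 + 6·32 + 1·16) = (168, 244, 220)
w3 = Mw2 = (1924, 2984, 1852)
The requested component of w3 is 2984.

2984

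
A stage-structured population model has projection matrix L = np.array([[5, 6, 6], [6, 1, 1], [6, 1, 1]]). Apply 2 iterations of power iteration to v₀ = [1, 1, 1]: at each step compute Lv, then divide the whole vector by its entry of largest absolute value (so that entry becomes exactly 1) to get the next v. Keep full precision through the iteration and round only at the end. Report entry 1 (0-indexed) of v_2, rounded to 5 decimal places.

0.65193

Lv0 = (17.000000, 8.000000, 8.000000); divide by 17.000000 → v1 = (1.000000, 0.470588, 0.470588)
Lv1 = (10.647059, 6.941176, 6.941176); divide by 10.647059 → v2 = (1.000000, 0.651934, 0.651934)
Requested entry of v2: 118/181 = 0.65193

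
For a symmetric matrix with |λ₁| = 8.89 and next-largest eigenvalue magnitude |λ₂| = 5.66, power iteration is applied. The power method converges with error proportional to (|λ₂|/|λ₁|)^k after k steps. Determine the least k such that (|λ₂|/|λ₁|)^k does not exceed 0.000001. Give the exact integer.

31

|λ₂/λ₁| = 5.66/8.89 = 0.63667
Need k ≥ ln(0.000001) / ln(0.63667) = -13.8155 / -0.4515 ≈ 30.599
Smallest integer k satisfying the bound: 31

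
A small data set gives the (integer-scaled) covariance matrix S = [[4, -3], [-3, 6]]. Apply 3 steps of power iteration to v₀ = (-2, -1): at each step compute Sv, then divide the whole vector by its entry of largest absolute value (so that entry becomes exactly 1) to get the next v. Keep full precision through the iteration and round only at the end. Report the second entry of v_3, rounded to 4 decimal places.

1.0000

Sv0 = (-5.00000, 0.00000); divide by -5.00000 → v1 = (1.00000, 0.00000)
Sv1 = (4.00000, -3.00000); divide by 4.00000 → v2 = (1.00000, -0.75000)
Sv2 = (6.25000, -7.50000); divide by -7.50000 → v3 = (-0.83333, 1.00000)
Requested entry of v3: 150/150 = 1.0000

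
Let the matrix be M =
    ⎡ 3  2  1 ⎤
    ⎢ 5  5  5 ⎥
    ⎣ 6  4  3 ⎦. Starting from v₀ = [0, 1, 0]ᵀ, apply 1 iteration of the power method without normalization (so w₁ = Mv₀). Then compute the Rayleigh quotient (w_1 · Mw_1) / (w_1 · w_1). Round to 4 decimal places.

w1 = Mv₀ = (3·0 + 2·1 + 1·0; 5·0 + 5·1 + 5·0; 6·0 + 4·1 + 3·0) = (2, 5, 4)
Mw1 = (20, 55, 44)
w1·Mw1 = 2·20 + 5·55 + 4·44 = 491; w1·w1 = 2·2 + 5·5 + 4·4 = 45
λ ≈ 491/45 = 10.9111

λ ≈ 10.9111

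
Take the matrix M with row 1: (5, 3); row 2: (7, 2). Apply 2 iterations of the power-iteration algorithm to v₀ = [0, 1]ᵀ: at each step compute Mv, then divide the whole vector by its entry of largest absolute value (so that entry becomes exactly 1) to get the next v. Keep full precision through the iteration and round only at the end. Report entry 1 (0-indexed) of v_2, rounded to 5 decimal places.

Mv0 = (3.000000, 2.000000); divide by 3.000000 → v1 = (1.000000, 0.666667)
Mv1 = (7.000000, 8.333333); divide by 8.333333 → v2 = (0.840000, 1.000000)
Requested entry of v2: 25/25 = 1.00000

1.00000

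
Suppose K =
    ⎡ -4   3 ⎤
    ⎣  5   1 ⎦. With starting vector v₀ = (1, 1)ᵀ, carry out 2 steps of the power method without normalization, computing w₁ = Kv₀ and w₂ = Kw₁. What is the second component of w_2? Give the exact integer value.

1

w1 = Kv₀ = ((-4)·1 + 3·1; 5·1 + 1·1) = (-1, 6)
w2 = Kw1 = ((-4)·(-1) + 3·6; 5·(-1) + 1·6) = (22, 1)
The requested component of w2 is 1.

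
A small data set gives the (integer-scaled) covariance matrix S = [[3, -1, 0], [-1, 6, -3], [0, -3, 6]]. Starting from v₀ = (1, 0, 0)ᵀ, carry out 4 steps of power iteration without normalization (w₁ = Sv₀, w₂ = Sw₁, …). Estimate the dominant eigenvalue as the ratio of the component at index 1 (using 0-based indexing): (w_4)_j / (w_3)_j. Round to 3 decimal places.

w1 = Sv₀ = (3·1 + (-1)·0 + 0·0; (-1)·1 + 6·0 + (-3)·0; 0·1 + (-3)·0 + 6·0) = (3, -1, 0)
w2 = Sw1 = (3·3 + (-1)·(-1) + 0·0; (-1)·3 + 6·(-1) + (-3)·0; 0·3 + (-3)·(-1) + 6·0) = (10, -9, 3)
w3 = Sw2 = (39, -73, 45)
w4 = Sw3 = (190, -612, 489)
Ratio at component: -612 / -73 = 8.384

8.384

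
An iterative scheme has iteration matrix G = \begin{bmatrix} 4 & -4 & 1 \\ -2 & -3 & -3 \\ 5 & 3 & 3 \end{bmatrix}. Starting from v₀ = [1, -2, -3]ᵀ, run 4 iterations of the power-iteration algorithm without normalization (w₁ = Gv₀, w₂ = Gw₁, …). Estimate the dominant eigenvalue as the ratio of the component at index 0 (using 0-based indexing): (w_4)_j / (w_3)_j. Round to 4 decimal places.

5.1552

w1 = Gv₀ = (9, 13, -10)
w2 = Gw1 = (-26, -27, 54)
w3 = Gw2 = (58, -29, -49)
w4 = Gw3 = (299, 118, 56)
Ratio at component: 299 / 58 = 5.1552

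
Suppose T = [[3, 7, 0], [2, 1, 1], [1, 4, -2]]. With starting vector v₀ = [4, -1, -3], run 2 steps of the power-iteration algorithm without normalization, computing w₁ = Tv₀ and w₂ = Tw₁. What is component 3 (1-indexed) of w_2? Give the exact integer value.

w1 = Tv₀ = (5, 4, 6)
w2 = Tw1 = (43, 20, 9)
The requested component of w2 is 9.

9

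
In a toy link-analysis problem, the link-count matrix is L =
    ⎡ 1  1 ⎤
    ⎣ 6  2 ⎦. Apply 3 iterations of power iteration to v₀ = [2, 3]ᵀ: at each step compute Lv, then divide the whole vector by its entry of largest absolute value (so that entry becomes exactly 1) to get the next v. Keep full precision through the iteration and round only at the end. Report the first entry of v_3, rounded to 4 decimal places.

Lv0 = (5.00000, 18.00000); divide by 18.00000 → v1 = (0.27778, 1.00000)
Lv1 = (1.27778, 3.66667); divide by 3.66667 → v2 = (0.34848, 1.00000)
Lv2 = (1.34848, 4.09091); divide by 4.09091 → v3 = (0.32963, 1.00000)
Requested entry of v3: 89/270 = 0.3296

0.3296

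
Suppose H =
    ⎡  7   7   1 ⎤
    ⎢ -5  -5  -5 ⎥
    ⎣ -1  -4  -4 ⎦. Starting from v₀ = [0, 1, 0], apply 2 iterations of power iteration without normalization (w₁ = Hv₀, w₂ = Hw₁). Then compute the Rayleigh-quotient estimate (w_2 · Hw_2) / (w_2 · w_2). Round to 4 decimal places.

w1 = Hv₀ = (7, -5, -4)
w2 = Hw1 = (10, 10, 29)
Hw2 = (169, -245, -166)
w2·Hw2 = 10·169 + 10·(-245) + 29·(-166) = -5574; w2·w2 = 10·10 + 10·10 + 29·29 = 1041
λ ≈ -5574/1041 = -5.3545

λ ≈ -5.3545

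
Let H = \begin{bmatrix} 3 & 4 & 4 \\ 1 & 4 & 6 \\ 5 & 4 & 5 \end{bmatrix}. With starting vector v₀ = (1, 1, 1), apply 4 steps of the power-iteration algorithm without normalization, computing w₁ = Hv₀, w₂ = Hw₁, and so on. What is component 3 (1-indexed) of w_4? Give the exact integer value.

25297

w1 = Hv₀ = (3·1 + 4·1 + 4·1; 1·1 + 4·1 + 6·1; 5·1 + 4·1 + 5·1) = (11, 11, 14)
w2 = Hw1 = (3·11 + 4·11 + 4·14; 1·11 + 4·11 + 6·14; 5·11 + 4·11 + 5·14) = (133, 139, 169)
w3 = Hw2 = (1631, 1703, 2066)
w4 = Hw3 = (19969, 20839, 25297)
The requested component of w4 is 25297.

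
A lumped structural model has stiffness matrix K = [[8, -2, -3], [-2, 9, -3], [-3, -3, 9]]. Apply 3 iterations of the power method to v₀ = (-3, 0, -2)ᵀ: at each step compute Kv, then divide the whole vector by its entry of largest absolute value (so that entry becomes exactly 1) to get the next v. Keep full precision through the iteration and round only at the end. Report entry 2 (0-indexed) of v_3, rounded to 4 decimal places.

Kv0 = (-18.00000, 12.00000, -9.00000); divide by -18.00000 → v1 = (1.00000, -0.66667, 0.50000)
Kv1 = (7.83333, -9.50000, 3.50000); divide by -9.50000 → v2 = (-0.82456, 1.00000, -0.36842)
Kv2 = (-7.49123, 11.75439, -3.84211); divide by 11.75439 → v3 = (-0.63731, 1.00000, -0.32687)
Requested entry of v3: -657/2010 = -0.3269

-0.3269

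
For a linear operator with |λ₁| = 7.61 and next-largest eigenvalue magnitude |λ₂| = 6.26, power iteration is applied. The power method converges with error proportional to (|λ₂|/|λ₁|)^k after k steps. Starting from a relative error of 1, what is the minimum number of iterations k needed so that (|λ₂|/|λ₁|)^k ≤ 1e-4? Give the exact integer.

|λ₂/λ₁| = 6.26/7.61 = 0.82260
Need k ≥ ln(1e-4) / ln(0.82260) = -9.2103 / -0.1953 ≈ 47.164
Smallest integer k satisfying the bound: 48

48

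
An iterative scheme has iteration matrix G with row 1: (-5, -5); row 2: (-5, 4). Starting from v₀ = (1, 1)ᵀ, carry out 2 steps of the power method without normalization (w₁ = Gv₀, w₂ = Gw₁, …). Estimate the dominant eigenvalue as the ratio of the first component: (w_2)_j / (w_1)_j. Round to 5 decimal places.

w1 = Gv₀ = ((-5)·1 + (-5)·1; (-5)·1 + 4·1) = (-10, -1)
w2 = Gw1 = ((-5)·(-10) + (-5)·(-1); (-5)·(-10) + 4·(-1)) = (55, 46)
Ratio at component: 55 / -10 = -5.50000

-5.50000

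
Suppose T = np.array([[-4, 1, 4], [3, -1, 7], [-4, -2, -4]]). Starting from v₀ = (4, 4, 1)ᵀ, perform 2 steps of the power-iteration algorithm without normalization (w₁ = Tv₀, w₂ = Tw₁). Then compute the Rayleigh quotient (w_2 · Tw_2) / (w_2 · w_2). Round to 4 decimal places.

-2.7187

w1 = Tv₀ = ((-4)·4 + 1·4 + 4·1; 3·4 + (-1)·4 + 7·1; (-4)·4 + (-2)·4 + (-4)·1) = (-8, 15, -28)
w2 = Tw1 = ((-4)·(-8) + 1·15 + 4·(-28); 3·(-8) + (-1)·15 + 7·(-28); (-4)·(-8) + (-2)·15 + (-4)·(-28)) = (-65, -235, 114)
Tw2 = (481, 838, 274)
w2·Tw2 = (-65)·481 + (-235)·838 + 114·274 = -196959; w2·w2 = (-65)·(-65) + (-235)·(-235) + 114·114 = 72446
λ ≈ -196959/72446 = -2.7187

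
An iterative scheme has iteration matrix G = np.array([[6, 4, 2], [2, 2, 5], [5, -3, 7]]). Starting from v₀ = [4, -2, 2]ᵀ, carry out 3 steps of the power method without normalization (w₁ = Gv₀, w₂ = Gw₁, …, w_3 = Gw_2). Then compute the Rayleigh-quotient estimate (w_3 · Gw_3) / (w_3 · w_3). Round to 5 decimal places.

λ ≈ 10.28460

w1 = Gv₀ = (20, 14, 40)
w2 = Gw1 = (256, 268, 338)
w3 = Gw2 = (3284, 2738, 2842)
Gw3 = (36340, 26254, 28100)
w3·Gw3 = 3284·36340 + 2738·26254 + 2842·28100 = 271084212; w3·w3 = 3284·3284 + 2738·2738 + 2842·2842 = 26358264
λ ≈ 271084212/26358264 = 10.28460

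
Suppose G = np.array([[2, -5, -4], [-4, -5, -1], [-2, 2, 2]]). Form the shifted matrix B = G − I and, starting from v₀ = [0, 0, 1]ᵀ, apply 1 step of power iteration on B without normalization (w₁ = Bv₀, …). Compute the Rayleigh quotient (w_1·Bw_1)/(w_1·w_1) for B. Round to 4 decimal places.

B = G − I has rows (1, -5, -4); (-4, -6, -1); (-2, 2, 1)
w1 = Bv₀ = (1·0 + (-5)·0 + (-4)·1; (-4)·0 + (-6)·0 + (-1)·1; (-2)·0 + 2·0 + 1·1) = (-4, -1, 1)
Bw1 = (-3, 21, 7)
w1·Bw1 = -2; w1·w1 = 18; μ ≈ -2/18 = -0.1111

-0.1111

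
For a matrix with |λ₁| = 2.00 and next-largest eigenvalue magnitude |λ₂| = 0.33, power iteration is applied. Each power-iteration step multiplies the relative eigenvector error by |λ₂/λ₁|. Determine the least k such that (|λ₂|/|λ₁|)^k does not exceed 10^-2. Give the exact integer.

3

|λ₂/λ₁| = 0.33/2.00 = 0.16500
Need k ≥ ln(10^-2) / ln(0.16500) = -4.6052 / -1.8018 ≈ 2.556
Smallest integer k satisfying the bound: 3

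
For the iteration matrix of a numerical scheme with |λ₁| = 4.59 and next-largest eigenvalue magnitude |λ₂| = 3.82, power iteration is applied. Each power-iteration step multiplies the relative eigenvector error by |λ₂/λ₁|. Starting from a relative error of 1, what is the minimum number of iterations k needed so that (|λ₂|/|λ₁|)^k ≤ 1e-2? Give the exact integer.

26

|λ₂/λ₁| = 3.82/4.59 = 0.83224
Need k ≥ ln(1e-2) / ln(0.83224) = -4.6052 / -0.1836 ≈ 25.079
Smallest integer k satisfying the bound: 26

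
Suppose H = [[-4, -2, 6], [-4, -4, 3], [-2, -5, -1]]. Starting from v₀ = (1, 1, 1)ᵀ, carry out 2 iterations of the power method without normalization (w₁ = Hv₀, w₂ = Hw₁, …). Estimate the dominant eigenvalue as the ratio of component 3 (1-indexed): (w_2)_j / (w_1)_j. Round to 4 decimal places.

w1 = Hv₀ = (0, -5, -8)
w2 = Hw1 = (-38, -4, 33)
Ratio at component: 33 / -8 = -4.1250

-4.1250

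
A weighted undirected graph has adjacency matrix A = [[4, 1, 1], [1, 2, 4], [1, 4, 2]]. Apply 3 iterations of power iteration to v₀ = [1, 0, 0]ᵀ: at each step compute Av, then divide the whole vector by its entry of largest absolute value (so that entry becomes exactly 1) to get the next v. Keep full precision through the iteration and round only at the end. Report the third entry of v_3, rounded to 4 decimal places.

0.8478

Av0 = (4.00000, 1.00000, 1.00000); divide by 4.00000 → v1 = (1.00000, 0.25000, 0.25000)
Av1 = (4.50000, 2.50000, 2.50000); divide by 4.50000 → v2 = (1.00000, 0.55556, 0.55556)
Av2 = (5.11111, 4.33333, 4.33333); divide by 5.11111 → v3 = (1.00000, 0.84783, 0.84783)
Requested entry of v3: 78/92 = 0.8478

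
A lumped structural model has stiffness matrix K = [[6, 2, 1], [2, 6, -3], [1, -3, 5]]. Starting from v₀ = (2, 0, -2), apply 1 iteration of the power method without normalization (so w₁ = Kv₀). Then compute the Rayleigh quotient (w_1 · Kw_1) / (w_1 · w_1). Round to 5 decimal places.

w1 = Kv₀ = (6·2 + 2·0 + 1·(-2); 2·2 + 6·0 + (-3)·(-2); 1·2 + (-3)·0 + 5·(-2)) = (10, 10, -8)
Kw1 = (72, 104, -60)
w1·Kw1 = 10·72 + 10·104 + (-8)·(-60) = 2240; w1·w1 = 10·10 + 10·10 + (-8)·(-8) = 264
λ ≈ 2240/264 = 8.48485

λ ≈ 8.48485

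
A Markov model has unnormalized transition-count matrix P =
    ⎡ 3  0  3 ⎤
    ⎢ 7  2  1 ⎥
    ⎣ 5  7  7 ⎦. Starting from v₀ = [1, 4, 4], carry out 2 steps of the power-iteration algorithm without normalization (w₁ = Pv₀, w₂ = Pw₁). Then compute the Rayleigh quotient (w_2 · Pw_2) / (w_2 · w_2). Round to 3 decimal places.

λ ≈ 11.235

w1 = Pv₀ = (3·1 + 0·4 + 3·4; 7·1 + 2·4 + 1·4; 5·1 + 7·4 + 7·4) = (15, 19, 61)
w2 = Pw1 = (3·15 + 0·19 + 3·61; 7·15 + 2·19 + 1·61; 5·15 + 7·19 + 7·61) = (228, 204, 635)
Pw2 = (2589, 2639, 7013)
w2·Pw2 = 228·2589 + 204·2639 + 635·7013 = 5581903; w2·w2 = 228·228 + 204·204 + 635·635 = 496825
λ ≈ 5581903/496825 = 11.235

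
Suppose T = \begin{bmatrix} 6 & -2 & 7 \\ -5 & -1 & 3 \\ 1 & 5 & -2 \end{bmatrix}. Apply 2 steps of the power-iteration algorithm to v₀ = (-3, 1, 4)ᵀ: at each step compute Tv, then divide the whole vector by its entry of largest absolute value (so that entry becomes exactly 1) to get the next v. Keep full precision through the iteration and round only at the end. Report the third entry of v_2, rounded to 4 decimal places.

1.0000

Tv0 = (8.00000, 26.00000, -6.00000); divide by 26.00000 → v1 = (0.30769, 1.00000, -0.23077)
Tv1 = (-1.76923, -3.23077, 5.76923); divide by 5.76923 → v2 = (-0.30667, -0.56000, 1.00000)
Requested entry of v2: 150/150 = 1.0000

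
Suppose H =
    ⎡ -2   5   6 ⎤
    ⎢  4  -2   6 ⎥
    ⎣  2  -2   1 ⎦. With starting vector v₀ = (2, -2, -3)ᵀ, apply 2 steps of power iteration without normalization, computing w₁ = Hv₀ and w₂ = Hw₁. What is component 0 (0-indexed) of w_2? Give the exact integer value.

64

w1 = Hv₀ = (-32, -6, 5)
w2 = Hw1 = (64, -86, -47)
The requested component of w2 is 64.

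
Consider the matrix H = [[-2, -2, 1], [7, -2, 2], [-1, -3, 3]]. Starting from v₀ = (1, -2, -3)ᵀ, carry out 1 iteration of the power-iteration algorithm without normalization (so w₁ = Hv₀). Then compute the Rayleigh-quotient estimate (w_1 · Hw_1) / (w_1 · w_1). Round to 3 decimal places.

w1 = Hv₀ = (-1, 5, -4)
Hw1 = (-12, -25, -26)
w1·Hw1 = (-1)·(-12) + 5·(-25) + (-4)·(-26) = -9; w1·w1 = (-1)·(-1) + 5·5 + (-4)·(-4) = 42
λ ≈ -9/42 = -0.214

λ ≈ -0.214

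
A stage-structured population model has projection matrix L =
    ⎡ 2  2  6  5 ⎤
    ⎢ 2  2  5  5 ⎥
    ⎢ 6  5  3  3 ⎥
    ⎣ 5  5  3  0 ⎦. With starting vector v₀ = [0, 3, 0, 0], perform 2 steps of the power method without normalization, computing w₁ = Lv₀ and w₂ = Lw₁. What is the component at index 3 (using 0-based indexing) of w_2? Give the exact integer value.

w1 = Lv₀ = (2·0 + 2·3 + 6·0 + 5·0; 2·0 + 2·3 + 5·0 + 5·0; 6·0 + 5·3 + 3·0 + 3·0; 5·0 + 5·3 + 3·0 + 0·0) = (6, 6, 15, 15)
w2 = Lw1 = (2·6 + 2·6 + 6·15 + 5·15; 2·6 + 2·6 + 5·15 + 5·15; 6·6 + 5·6 + 3·15 + 3·15; 5·6 + 5·6 + 3·15 + 0·15) = (189, 174, 156, 105)
The requested component of w2 is 105.

105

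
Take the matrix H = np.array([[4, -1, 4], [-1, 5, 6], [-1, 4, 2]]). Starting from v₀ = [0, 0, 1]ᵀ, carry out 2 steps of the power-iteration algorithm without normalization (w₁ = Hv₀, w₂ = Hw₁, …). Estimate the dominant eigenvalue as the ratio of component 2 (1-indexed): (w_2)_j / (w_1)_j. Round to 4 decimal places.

w1 = Hv₀ = (4·0 + (-1)·0 + 4·1; (-1)·0 + 5·0 + 6·1; (-1)·0 + 4·0 + 2·1) = (4, 6, 2)
w2 = Hw1 = (4·4 + (-1)·6 + 4·2; (-1)·4 + 5·6 + 6·2; (-1)·4 + 4·6 + 2·2) = (18, 38, 24)
Ratio at component: 38 / 6 = 6.3333

λ ≈ 6.3333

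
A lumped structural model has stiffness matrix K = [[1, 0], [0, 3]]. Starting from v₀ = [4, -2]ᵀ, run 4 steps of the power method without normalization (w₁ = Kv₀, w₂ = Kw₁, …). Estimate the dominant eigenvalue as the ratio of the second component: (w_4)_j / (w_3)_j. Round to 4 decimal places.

λ ≈ 3.0000

w1 = Kv₀ = (1·4 + 0·(-2); 0·4 + 3·(-2)) = (4, -6)
w2 = Kw1 = (1·4 + 0·(-6); 0·4 + 3·(-6)) = (4, -18)
w3 = Kw2 = (4, -54)
w4 = Kw3 = (4, -162)
Ratio at component: -162 / -54 = 3.0000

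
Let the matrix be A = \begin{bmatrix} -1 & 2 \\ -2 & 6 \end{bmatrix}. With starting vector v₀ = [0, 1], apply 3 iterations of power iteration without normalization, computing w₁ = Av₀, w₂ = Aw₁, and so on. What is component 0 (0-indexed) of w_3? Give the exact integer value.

54

w1 = Av₀ = (2, 6)
w2 = Aw1 = (10, 32)
w3 = Aw2 = (54, 172)
The requested component of w3 is 54.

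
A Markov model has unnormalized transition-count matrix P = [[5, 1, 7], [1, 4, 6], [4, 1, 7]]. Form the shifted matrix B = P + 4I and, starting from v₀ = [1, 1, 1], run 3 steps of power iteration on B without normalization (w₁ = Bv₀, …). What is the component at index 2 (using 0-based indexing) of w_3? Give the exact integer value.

B = P + 4I has rows (9, 1, 7); (1, 8, 6); (4, 1, 11)
w1 = Bv₀ = (17, 15, 16)
w2 = Bw1 = (280, 233, 259)
w3 = Bw2 = (4566, 3698, 4202)
Requested component of w3: 4202

4202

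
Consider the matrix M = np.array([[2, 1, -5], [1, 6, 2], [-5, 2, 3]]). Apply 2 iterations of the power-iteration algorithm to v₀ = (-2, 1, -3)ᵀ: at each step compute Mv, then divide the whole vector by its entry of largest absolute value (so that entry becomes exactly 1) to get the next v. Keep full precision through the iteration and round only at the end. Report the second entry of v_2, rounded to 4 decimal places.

-0.1091

Mv0 = (12.00000, -2.00000, 3.00000); divide by 12.00000 → v1 = (1.00000, -0.16667, 0.25000)
Mv1 = (0.58333, 0.50000, -4.58333); divide by -4.58333 → v2 = (-0.12727, -0.10909, 1.00000)
Requested entry of v2: 6/-55 = -0.1091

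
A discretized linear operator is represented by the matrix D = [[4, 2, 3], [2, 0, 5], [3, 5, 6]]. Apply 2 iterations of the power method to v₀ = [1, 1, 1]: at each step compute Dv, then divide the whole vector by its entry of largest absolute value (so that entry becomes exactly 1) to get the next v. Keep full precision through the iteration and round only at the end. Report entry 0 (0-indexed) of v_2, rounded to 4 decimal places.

0.6301

Dv0 = (9.00000, 7.00000, 14.00000); divide by 14.00000 → v1 = (0.64286, 0.50000, 1.00000)
Dv1 = (6.57143, 6.28571, 10.42857); divide by 10.42857 → v2 = (0.63014, 0.60274, 1.00000)
Requested entry of v2: 92/146 = 0.6301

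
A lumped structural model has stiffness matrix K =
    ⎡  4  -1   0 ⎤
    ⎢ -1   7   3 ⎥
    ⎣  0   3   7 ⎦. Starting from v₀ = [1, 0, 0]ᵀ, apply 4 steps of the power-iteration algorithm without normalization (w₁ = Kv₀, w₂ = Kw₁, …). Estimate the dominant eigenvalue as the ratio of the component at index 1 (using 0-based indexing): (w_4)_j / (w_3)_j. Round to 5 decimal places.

λ ≈ 9.33981

w1 = Kv₀ = (4·1 + (-1)·0 + 0·0; (-1)·1 + 7·0 + 3·0; 0·1 + 3·0 + 7·0) = (4, -1, 0)
w2 = Kw1 = (4·4 + (-1)·(-1) + 0·0; (-1)·4 + 7·(-1) + 3·0; 0·4 + 3·(-1) + 7·0) = (17, -11, -3)
w3 = Kw2 = (79, -103, -54)
w4 = Kw3 = (419, -962, -687)
Ratio at component: -962 / -103 = 9.33981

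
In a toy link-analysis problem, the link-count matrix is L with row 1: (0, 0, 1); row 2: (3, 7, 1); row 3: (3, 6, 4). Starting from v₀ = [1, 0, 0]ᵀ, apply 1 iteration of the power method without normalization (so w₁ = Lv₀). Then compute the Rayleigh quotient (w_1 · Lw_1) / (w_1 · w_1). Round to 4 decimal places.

w1 = Lv₀ = (0·1 + 0·0 + 1·0; 3·1 + 7·0 + 1·0; 3·1 + 6·0 + 4·0) = (0, 3, 3)
Lw1 = (3, 24, 30)
w1·Lw1 = 0·3 + 3·24 + 3·30 = 162; w1·w1 = 0·0 + 3·3 + 3·3 = 18
λ ≈ 162/18 = 9.0000

λ ≈ 9.0000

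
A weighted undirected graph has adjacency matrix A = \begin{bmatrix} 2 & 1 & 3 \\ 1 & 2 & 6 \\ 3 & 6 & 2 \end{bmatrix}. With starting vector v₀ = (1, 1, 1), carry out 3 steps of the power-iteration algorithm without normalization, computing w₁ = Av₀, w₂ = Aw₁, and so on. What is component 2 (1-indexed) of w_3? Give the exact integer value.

798

w1 = Av₀ = (2·1 + 1·1 + 3·1; 1·1 + 2·1 + 6·1; 3·1 + 6·1 + 2·1) = (6, 9, 11)
w2 = Aw1 = (2·6 + 1·9 + 3·11; 1·6 + 2·9 + 6·11; 3·6 + 6·9 + 2·11) = (54, 90, 94)
w3 = Aw2 = (480, 798, 890)
The requested component of w3 is 798.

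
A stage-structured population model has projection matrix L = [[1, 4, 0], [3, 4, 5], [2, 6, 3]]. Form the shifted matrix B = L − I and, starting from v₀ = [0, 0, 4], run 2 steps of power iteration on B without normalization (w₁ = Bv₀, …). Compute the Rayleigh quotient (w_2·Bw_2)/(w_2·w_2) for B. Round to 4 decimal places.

8.4351

B = L − I has rows (0, 4, 0); (3, 3, 5); (2, 6, 2)
w1 = Bv₀ = (0·0 + 4·0 + 0·4; 3·0 + 3·0 + 5·4; 2·0 + 6·0 + 2·4) = (0, 20, 8)
w2 = Bw1 = (0·0 + 4·20 + 0·8; 3·0 + 3·20 + 5·8; 2·0 + 6·20 + 2·8) = (80, 100, 136)
Bw2 = (400, 1220, 1032)
w2·Bw2 = 294352; w2·w2 = 34896; μ ≈ 294352/34896 = 8.4351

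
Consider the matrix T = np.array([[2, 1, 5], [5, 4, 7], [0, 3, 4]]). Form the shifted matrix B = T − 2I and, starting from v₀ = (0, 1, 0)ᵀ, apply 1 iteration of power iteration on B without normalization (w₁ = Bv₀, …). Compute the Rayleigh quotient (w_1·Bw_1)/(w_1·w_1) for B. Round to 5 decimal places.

B = T − 2I has rows (0, 1, 5); (5, 2, 7); (0, 3, 2)
w1 = Bv₀ = (0·0 + 1·1 + 5·0; 5·0 + 2·1 + 7·0; 0·0 + 3·1 + 2·0) = (1, 2, 3)
Bw1 = (17, 30, 12)
w1·Bw1 = 113; w1·w1 = 14; μ ≈ 113/14 = 8.07143

μ ≈ 8.07143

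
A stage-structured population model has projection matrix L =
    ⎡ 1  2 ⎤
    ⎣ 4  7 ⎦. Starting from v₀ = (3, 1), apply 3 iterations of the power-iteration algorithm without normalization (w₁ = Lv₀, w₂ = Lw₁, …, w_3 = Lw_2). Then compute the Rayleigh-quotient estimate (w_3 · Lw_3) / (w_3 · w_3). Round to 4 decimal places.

λ ≈ 8.1231

w1 = Lv₀ = (1·3 + 2·1; 4·3 + 7·1) = (5, 19)
w2 = Lw1 = (1·5 + 2·19; 4·5 + 7·19) = (43, 153)
w3 = Lw2 = (349, 1243)
Lw3 = (2835, 10097)
w3·Lw3 = 349·2835 + 1243·10097 = 13539986; w3·w3 = 349·349 + 1243·1243 = 1666850
λ ≈ 13539986/1666850 = 8.1231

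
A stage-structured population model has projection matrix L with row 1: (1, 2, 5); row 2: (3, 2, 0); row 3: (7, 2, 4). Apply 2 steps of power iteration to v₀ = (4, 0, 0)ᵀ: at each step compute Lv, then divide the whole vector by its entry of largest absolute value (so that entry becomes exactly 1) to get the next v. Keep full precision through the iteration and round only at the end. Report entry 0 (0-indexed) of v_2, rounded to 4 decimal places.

1.0000

Lv0 = (4.00000, 12.00000, 28.00000); divide by 28.00000 → v1 = (0.14286, 0.42857, 1.00000)
Lv1 = (6.00000, 1.28571, 5.85714); divide by 6.00000 → v2 = (1.00000, 0.21429, 0.97619)
Requested entry of v2: 168/168 = 1.0000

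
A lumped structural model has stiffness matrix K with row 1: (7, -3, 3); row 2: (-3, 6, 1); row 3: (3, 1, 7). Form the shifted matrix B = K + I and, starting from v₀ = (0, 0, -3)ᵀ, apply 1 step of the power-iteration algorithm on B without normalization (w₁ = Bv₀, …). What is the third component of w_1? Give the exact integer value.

-24

B = K + I has rows (8, -3, 3); (-3, 7, 1); (3, 1, 8)
w1 = Bv₀ = (8·0 + (-3)·0 + 3·(-3); (-3)·0 + 7·0 + 1·(-3); 3·0 + 1·0 + 8·(-3)) = (-9, -3, -24)
Requested component of w1: -24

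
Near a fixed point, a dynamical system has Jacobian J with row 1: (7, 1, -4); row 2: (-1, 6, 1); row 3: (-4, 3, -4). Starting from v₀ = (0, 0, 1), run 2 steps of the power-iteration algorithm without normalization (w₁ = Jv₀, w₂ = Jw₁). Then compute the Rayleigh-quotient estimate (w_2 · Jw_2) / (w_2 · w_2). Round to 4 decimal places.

w1 = Jv₀ = (7·0 + 1·0 + (-4)·1; (-1)·0 + 6·0 + 1·1; (-4)·0 + 3·0 + (-4)·1) = (-4, 1, -4)
w2 = Jw1 = (7·(-4) + 1·1 + (-4)·(-4); (-1)·(-4) + 6·1 + 1·(-4); (-4)·(-4) + 3·1 + (-4)·(-4)) = (-11, 6, 35)
Jw2 = (-211, 82, -78)
w2·Jw2 = (-11)·(-211) + 6·82 + 35·(-78) = 83; w2·w2 = (-11)·(-11) + 6·6 + 35·35 = 1382
λ ≈ 83/1382 = 0.0601

0.0601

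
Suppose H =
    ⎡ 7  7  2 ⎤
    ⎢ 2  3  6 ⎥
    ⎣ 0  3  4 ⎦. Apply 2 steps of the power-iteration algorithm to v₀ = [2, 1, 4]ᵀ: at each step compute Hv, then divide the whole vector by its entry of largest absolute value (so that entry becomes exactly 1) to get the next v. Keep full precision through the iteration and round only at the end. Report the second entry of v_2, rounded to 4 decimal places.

0.5786

Hv0 = (29.00000, 31.00000, 19.00000); divide by 31.00000 → v1 = (0.93548, 1.00000, 0.61290)
Hv1 = (14.77419, 8.54839, 5.45161); divide by 14.77419 → v2 = (1.00000, 0.57860, 0.36900)
Requested entry of v2: 265/458 = 0.5786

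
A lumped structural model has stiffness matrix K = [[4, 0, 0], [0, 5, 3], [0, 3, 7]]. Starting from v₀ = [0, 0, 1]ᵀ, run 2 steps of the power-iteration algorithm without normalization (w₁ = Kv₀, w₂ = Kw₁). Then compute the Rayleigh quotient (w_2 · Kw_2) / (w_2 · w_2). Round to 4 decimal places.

w1 = Kv₀ = (4·0 + 0·0 + 0·1; 0·0 + 5·0 + 3·1; 0·0 + 3·0 + 7·1) = (0, 3, 7)
w2 = Kw1 = (4·0 + 0·3 + 0·7; 0·0 + 5·3 + 3·7; 0·0 + 3·3 + 7·7) = (0, 36, 58)
Kw2 = (0, 354, 514)
w2·Kw2 = 0·0 + 36·354 + 58·514 = 42556; w2·w2 = 0·0 + 36·36 + 58·58 = 4660
λ ≈ 42556/4660 = 9.1322

9.1322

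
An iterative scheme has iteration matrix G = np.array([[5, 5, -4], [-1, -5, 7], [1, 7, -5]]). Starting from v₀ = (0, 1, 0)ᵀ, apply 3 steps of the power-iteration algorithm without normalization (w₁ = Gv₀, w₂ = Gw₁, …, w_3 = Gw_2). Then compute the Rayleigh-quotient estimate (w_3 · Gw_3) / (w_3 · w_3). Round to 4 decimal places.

-11.1889

w1 = Gv₀ = (5, -5, 7)
w2 = Gw1 = (-28, 69, -65)
w3 = Gw2 = (465, -772, 780)
Gw3 = (-4655, 8855, -8839)
w3·Gw3 = 465·(-4655) + (-772)·8855 + 780·(-8839) = -15895055; w3·w3 = 465·465 + (-772)·(-772) + 780·780 = 1420609
λ ≈ -15895055/1420609 = -11.1889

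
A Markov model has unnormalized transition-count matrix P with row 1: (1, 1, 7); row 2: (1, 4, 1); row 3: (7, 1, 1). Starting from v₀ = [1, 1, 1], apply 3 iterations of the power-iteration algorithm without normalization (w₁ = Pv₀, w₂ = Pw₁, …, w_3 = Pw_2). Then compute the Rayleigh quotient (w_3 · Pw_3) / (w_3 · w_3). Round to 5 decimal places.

w1 = Pv₀ = (1·1 + 1·1 + 7·1; 1·1 + 4·1 + 1·1; 7·1 + 1·1 + 1·1) = (9, 6, 9)
w2 = Pw1 = (1·9 + 1·6 + 7·9; 1·9 + 4·6 + 1·9; 7·9 + 1·6 + 1·9) = (78, 42, 78)
w3 = Pw2 = (666, 324, 666)
Pw3 = (5652, 2628, 5652)
w3·Pw3 = 666·5652 + 324·2628 + 666·5652 = 8379936; w3·w3 = 666·666 + 324·324 + 666·666 = 992088
λ ≈ 8379936/992088 = 8.44677

λ ≈ 8.44677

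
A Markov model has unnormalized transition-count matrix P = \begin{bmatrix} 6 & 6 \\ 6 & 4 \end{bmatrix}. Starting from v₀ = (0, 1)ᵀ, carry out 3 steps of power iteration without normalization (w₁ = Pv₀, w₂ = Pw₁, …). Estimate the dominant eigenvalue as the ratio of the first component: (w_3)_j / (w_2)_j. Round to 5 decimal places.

w1 = Pv₀ = (6, 4)
w2 = Pw1 = (60, 52)
w3 = Pw2 = (672, 568)
Ratio at component: 672 / 60 = 11.20000

11.20000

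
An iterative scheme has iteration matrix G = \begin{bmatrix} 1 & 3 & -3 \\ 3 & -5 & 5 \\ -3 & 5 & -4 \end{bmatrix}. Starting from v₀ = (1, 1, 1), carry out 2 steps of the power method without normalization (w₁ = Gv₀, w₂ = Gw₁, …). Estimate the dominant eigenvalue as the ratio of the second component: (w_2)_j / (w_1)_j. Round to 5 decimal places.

w1 = Gv₀ = (1·1 + 3·1 + (-3)·1; 3·1 + (-5)·1 + 5·1; (-3)·1 + 5·1 + (-4)·1) = (1, 3, -2)
w2 = Gw1 = (1·1 + 3·3 + (-3)·(-2); 3·1 + (-5)·3 + 5·(-2); (-3)·1 + 5·3 + (-4)·(-2)) = (16, -22, 20)
Ratio at component: -22 / 3 = -7.33333

-7.33333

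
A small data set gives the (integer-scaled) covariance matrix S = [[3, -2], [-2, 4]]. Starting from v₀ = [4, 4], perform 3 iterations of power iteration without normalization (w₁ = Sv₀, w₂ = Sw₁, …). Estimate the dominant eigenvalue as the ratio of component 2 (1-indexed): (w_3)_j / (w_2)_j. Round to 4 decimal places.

w1 = Sv₀ = (4, 8)
w2 = Sw1 = (-4, 24)
w3 = Sw2 = (-60, 104)
Ratio at component: 104 / 24 = 4.3333

4.3333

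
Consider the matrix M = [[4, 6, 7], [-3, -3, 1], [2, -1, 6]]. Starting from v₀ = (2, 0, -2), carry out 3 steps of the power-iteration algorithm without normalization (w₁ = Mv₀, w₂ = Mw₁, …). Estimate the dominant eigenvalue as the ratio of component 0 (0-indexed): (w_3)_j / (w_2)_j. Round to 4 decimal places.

5.2500

w1 = Mv₀ = (-6, -8, -8)
w2 = Mw1 = (-128, 34, -52)
w3 = Mw2 = (-672, 230, -602)
Ratio at component: -672 / -128 = 5.2500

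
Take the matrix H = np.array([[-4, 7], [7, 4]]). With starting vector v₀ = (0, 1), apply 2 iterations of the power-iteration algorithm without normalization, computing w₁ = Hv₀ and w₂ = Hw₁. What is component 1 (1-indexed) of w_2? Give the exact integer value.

0

w1 = Hv₀ = (7, 4)
w2 = Hw1 = (0, 65)
The requested component of w2 is 0.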